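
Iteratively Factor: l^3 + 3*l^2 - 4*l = (l + 4)*(l^2 - l) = (l - 1)*(l + 4)*(l)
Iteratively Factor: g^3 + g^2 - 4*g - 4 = (g + 1)*(g^2 - 4) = (g + 1)*(g + 2)*(g - 2)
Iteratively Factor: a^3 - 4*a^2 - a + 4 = (a + 1)*(a^2 - 5*a + 4) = (a - 4)*(a + 1)*(a - 1)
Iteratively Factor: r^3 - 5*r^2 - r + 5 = (r + 1)*(r^2 - 6*r + 5) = (r - 1)*(r + 1)*(r - 5)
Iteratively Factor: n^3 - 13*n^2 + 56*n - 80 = (n - 5)*(n^2 - 8*n + 16) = (n - 5)*(n - 4)*(n - 4)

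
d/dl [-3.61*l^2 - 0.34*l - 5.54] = -7.22*l - 0.34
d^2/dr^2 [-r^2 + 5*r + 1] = -2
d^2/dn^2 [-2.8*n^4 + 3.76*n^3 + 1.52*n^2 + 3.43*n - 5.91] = -33.6*n^2 + 22.56*n + 3.04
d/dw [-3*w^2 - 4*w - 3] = -6*w - 4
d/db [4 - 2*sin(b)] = -2*cos(b)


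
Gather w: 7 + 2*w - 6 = 2*w + 1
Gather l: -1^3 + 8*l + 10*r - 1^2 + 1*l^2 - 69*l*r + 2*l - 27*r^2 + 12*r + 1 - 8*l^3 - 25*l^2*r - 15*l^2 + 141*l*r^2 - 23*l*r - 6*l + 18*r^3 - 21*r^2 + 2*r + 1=-8*l^3 + l^2*(-25*r - 14) + l*(141*r^2 - 92*r + 4) + 18*r^3 - 48*r^2 + 24*r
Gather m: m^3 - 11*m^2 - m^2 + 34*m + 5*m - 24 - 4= m^3 - 12*m^2 + 39*m - 28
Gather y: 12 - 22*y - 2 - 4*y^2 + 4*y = -4*y^2 - 18*y + 10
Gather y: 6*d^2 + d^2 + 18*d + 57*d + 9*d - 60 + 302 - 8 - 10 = 7*d^2 + 84*d + 224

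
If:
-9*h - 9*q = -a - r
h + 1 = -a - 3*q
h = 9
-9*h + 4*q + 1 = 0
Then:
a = -70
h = 9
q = 20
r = 331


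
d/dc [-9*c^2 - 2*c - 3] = -18*c - 2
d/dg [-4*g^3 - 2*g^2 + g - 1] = -12*g^2 - 4*g + 1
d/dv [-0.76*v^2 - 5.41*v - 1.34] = -1.52*v - 5.41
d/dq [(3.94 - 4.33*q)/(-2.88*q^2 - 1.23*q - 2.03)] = (-12.4704*q^2 + 22.6944*q + 13.6361)/(8.2944*q^4 + 7.0848*q^3 + 13.2057*q^2 + 4.9938*q + 4.1209)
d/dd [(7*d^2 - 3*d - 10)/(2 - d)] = (-7*d^2 + 28*d - 16)/(d^2 - 4*d + 4)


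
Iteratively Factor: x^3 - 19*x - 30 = (x + 2)*(x^2 - 2*x - 15) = (x - 5)*(x + 2)*(x + 3)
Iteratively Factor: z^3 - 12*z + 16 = (z - 2)*(z^2 + 2*z - 8) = (z - 2)^2*(z + 4)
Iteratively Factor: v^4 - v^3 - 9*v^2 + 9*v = (v)*(v^3 - v^2 - 9*v + 9) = v*(v + 3)*(v^2 - 4*v + 3) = v*(v - 3)*(v + 3)*(v - 1)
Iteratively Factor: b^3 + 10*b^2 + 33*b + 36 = (b + 4)*(b^2 + 6*b + 9) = (b + 3)*(b + 4)*(b + 3)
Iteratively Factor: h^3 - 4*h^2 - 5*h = (h)*(h^2 - 4*h - 5) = h*(h + 1)*(h - 5)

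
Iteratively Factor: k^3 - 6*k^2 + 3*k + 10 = (k - 2)*(k^2 - 4*k - 5) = (k - 2)*(k + 1)*(k - 5)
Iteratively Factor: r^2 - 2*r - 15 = (r - 5)*(r + 3)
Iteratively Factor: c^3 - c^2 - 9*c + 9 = (c + 3)*(c^2 - 4*c + 3) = (c - 1)*(c + 3)*(c - 3)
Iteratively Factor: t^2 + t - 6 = (t - 2)*(t + 3)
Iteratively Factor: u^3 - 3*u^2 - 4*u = (u - 4)*(u^2 + u) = (u - 4)*(u + 1)*(u)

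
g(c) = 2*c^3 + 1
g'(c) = 6*c^2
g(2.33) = 26.30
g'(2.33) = 32.57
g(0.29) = 1.05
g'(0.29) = 0.50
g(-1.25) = -2.91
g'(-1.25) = 9.38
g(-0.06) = 1.00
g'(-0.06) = 0.02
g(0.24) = 1.03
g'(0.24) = 0.35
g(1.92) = 15.16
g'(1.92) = 22.12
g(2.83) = 46.33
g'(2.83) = 48.05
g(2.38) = 27.96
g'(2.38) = 33.99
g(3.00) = 55.00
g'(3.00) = 54.00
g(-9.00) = -1457.00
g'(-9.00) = 486.00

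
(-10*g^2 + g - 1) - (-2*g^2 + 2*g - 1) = -8*g^2 - g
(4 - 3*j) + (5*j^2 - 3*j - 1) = 5*j^2 - 6*j + 3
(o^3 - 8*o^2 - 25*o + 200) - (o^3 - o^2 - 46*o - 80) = -7*o^2 + 21*o + 280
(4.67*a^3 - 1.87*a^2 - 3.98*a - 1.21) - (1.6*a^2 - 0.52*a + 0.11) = 4.67*a^3 - 3.47*a^2 - 3.46*a - 1.32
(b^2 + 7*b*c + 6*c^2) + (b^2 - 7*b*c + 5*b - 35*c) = 2*b^2 + 5*b + 6*c^2 - 35*c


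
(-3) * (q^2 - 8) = 24 - 3*q^2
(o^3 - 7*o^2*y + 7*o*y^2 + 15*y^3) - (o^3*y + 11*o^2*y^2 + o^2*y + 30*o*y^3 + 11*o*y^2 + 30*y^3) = -o^3*y + o^3 - 11*o^2*y^2 - 8*o^2*y - 30*o*y^3 - 4*o*y^2 - 15*y^3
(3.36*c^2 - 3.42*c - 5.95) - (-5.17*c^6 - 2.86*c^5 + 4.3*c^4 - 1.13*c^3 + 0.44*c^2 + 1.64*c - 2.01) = 5.17*c^6 + 2.86*c^5 - 4.3*c^4 + 1.13*c^3 + 2.92*c^2 - 5.06*c - 3.94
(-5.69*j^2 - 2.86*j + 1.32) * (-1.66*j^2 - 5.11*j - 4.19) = 9.4454*j^4 + 33.8235*j^3 + 36.2645*j^2 + 5.2382*j - 5.5308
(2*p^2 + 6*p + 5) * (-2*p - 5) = -4*p^3 - 22*p^2 - 40*p - 25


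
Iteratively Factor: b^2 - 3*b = (b)*(b - 3)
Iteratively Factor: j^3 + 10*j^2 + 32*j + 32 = (j + 4)*(j^2 + 6*j + 8) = (j + 4)^2*(j + 2)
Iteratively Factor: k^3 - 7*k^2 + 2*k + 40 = (k - 4)*(k^2 - 3*k - 10) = (k - 5)*(k - 4)*(k + 2)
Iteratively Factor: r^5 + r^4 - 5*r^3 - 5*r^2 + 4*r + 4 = (r + 2)*(r^4 - r^3 - 3*r^2 + r + 2) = (r + 1)*(r + 2)*(r^3 - 2*r^2 - r + 2) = (r - 1)*(r + 1)*(r + 2)*(r^2 - r - 2) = (r - 2)*(r - 1)*(r + 1)*(r + 2)*(r + 1)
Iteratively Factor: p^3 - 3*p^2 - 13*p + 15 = (p + 3)*(p^2 - 6*p + 5) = (p - 5)*(p + 3)*(p - 1)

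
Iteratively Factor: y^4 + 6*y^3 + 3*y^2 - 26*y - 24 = (y + 4)*(y^3 + 2*y^2 - 5*y - 6) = (y + 1)*(y + 4)*(y^2 + y - 6) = (y - 2)*(y + 1)*(y + 4)*(y + 3)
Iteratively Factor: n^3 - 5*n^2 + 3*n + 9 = (n - 3)*(n^2 - 2*n - 3) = (n - 3)*(n + 1)*(n - 3)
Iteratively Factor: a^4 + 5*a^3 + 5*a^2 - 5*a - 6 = (a + 1)*(a^3 + 4*a^2 + a - 6) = (a + 1)*(a + 2)*(a^2 + 2*a - 3) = (a - 1)*(a + 1)*(a + 2)*(a + 3)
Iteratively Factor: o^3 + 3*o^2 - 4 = (o + 2)*(o^2 + o - 2) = (o - 1)*(o + 2)*(o + 2)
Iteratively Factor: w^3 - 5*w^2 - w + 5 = (w - 5)*(w^2 - 1) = (w - 5)*(w + 1)*(w - 1)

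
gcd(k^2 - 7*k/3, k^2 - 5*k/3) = k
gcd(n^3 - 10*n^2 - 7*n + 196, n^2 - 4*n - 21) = n - 7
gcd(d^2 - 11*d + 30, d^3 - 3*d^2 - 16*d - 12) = d - 6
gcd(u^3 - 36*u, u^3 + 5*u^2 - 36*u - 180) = u^2 - 36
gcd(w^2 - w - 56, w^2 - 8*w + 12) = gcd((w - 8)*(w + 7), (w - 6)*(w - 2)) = 1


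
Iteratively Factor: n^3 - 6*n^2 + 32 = (n - 4)*(n^2 - 2*n - 8) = (n - 4)*(n + 2)*(n - 4)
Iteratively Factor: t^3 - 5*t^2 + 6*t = (t)*(t^2 - 5*t + 6) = t*(t - 2)*(t - 3)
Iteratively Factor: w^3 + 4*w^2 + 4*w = (w)*(w^2 + 4*w + 4) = w*(w + 2)*(w + 2)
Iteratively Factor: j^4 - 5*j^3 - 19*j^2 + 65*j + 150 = (j - 5)*(j^3 - 19*j - 30) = (j - 5)^2*(j^2 + 5*j + 6) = (j - 5)^2*(j + 2)*(j + 3)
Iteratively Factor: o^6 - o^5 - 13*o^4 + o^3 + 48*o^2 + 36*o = (o + 2)*(o^5 - 3*o^4 - 7*o^3 + 15*o^2 + 18*o) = o*(o + 2)*(o^4 - 3*o^3 - 7*o^2 + 15*o + 18) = o*(o - 3)*(o + 2)*(o^3 - 7*o - 6) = o*(o - 3)*(o + 2)^2*(o^2 - 2*o - 3) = o*(o - 3)^2*(o + 2)^2*(o + 1)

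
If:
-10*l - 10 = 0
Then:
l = -1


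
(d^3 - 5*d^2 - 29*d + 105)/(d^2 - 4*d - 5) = (-d^3 + 5*d^2 + 29*d - 105)/(-d^2 + 4*d + 5)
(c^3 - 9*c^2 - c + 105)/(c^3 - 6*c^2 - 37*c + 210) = (c + 3)/(c + 6)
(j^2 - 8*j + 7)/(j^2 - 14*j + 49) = (j - 1)/(j - 7)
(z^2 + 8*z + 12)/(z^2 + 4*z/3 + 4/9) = 9*(z^2 + 8*z + 12)/(9*z^2 + 12*z + 4)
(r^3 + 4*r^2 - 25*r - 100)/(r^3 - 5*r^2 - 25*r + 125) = (r + 4)/(r - 5)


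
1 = 1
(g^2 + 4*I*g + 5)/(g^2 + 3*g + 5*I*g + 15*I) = (g - I)/(g + 3)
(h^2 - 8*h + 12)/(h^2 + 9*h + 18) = (h^2 - 8*h + 12)/(h^2 + 9*h + 18)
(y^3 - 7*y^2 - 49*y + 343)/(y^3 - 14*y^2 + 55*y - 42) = (y^2 - 49)/(y^2 - 7*y + 6)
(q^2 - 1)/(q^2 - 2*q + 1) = (q + 1)/(q - 1)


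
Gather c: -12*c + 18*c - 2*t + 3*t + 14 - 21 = 6*c + t - 7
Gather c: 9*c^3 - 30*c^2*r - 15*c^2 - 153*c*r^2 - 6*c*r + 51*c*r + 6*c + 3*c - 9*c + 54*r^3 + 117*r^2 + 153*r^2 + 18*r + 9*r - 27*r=9*c^3 + c^2*(-30*r - 15) + c*(-153*r^2 + 45*r) + 54*r^3 + 270*r^2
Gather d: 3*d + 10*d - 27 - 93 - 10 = 13*d - 130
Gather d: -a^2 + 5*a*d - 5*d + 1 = -a^2 + d*(5*a - 5) + 1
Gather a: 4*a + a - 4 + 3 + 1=5*a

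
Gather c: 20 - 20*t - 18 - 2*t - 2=-22*t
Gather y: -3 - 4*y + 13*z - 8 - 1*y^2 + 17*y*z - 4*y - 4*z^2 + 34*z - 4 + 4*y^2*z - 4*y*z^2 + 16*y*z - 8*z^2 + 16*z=y^2*(4*z - 1) + y*(-4*z^2 + 33*z - 8) - 12*z^2 + 63*z - 15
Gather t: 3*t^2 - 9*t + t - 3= 3*t^2 - 8*t - 3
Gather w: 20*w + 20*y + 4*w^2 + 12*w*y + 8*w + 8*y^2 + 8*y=4*w^2 + w*(12*y + 28) + 8*y^2 + 28*y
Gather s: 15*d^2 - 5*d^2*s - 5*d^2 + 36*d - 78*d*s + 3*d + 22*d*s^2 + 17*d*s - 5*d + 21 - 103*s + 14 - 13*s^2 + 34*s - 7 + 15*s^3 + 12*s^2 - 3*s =10*d^2 + 34*d + 15*s^3 + s^2*(22*d - 1) + s*(-5*d^2 - 61*d - 72) + 28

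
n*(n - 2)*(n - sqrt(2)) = n^3 - 2*n^2 - sqrt(2)*n^2 + 2*sqrt(2)*n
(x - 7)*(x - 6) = x^2 - 13*x + 42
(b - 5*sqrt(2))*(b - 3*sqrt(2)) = b^2 - 8*sqrt(2)*b + 30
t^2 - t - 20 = (t - 5)*(t + 4)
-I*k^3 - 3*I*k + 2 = (k - 2*I)*(k + I)*(-I*k + 1)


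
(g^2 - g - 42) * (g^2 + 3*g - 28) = g^4 + 2*g^3 - 73*g^2 - 98*g + 1176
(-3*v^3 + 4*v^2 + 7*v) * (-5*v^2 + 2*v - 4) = 15*v^5 - 26*v^4 - 15*v^3 - 2*v^2 - 28*v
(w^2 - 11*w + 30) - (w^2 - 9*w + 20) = 10 - 2*w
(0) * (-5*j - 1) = 0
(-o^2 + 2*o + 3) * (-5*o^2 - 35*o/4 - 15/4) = 5*o^4 - 5*o^3/4 - 115*o^2/4 - 135*o/4 - 45/4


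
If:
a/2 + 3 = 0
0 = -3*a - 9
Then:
No Solution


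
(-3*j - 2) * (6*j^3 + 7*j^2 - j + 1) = -18*j^4 - 33*j^3 - 11*j^2 - j - 2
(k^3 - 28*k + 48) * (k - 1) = k^4 - k^3 - 28*k^2 + 76*k - 48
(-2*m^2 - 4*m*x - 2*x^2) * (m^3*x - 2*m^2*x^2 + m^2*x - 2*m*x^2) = -2*m^5*x - 2*m^4*x + 6*m^3*x^3 + 4*m^2*x^4 + 6*m^2*x^3 + 4*m*x^4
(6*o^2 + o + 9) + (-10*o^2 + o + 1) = -4*o^2 + 2*o + 10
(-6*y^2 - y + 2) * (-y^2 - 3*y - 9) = 6*y^4 + 19*y^3 + 55*y^2 + 3*y - 18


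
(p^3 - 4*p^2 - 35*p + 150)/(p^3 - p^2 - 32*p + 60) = (p - 5)/(p - 2)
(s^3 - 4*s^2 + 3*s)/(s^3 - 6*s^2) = (s^2 - 4*s + 3)/(s*(s - 6))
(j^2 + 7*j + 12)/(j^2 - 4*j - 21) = (j + 4)/(j - 7)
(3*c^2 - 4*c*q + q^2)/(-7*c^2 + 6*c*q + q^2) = (-3*c + q)/(7*c + q)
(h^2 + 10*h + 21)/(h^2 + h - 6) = (h + 7)/(h - 2)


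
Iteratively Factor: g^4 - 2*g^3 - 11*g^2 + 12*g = (g - 1)*(g^3 - g^2 - 12*g) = (g - 1)*(g + 3)*(g^2 - 4*g) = (g - 4)*(g - 1)*(g + 3)*(g)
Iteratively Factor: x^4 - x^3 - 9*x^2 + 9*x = (x - 1)*(x^3 - 9*x) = (x - 3)*(x - 1)*(x^2 + 3*x) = (x - 3)*(x - 1)*(x + 3)*(x)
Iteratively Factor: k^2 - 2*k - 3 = (k + 1)*(k - 3)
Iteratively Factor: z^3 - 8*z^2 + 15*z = (z)*(z^2 - 8*z + 15) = z*(z - 3)*(z - 5)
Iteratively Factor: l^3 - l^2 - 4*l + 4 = (l + 2)*(l^2 - 3*l + 2) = (l - 2)*(l + 2)*(l - 1)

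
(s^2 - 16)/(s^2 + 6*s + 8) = (s - 4)/(s + 2)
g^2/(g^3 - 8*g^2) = 1/(g - 8)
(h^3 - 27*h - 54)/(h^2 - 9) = (h^2 - 3*h - 18)/(h - 3)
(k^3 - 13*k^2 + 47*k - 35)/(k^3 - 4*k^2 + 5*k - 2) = (k^2 - 12*k + 35)/(k^2 - 3*k + 2)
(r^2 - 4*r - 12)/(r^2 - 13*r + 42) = (r + 2)/(r - 7)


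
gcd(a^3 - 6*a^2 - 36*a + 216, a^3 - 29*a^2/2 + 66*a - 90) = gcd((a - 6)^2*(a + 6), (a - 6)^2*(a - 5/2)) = a^2 - 12*a + 36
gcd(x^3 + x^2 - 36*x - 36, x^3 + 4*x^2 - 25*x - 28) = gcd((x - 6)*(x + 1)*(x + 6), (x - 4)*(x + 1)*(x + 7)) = x + 1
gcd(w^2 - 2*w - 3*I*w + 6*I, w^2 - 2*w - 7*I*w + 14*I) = w - 2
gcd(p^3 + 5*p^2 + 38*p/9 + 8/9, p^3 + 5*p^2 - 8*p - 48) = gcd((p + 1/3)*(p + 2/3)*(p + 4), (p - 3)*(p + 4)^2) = p + 4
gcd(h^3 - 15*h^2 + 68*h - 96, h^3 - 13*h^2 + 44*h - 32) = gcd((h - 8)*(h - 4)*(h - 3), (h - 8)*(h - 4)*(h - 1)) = h^2 - 12*h + 32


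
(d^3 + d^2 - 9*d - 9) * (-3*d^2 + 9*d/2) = -3*d^5 + 3*d^4/2 + 63*d^3/2 - 27*d^2/2 - 81*d/2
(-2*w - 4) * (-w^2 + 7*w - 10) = 2*w^3 - 10*w^2 - 8*w + 40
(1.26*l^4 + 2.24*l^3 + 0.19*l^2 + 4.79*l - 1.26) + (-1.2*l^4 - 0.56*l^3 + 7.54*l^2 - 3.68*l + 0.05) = 0.0600000000000001*l^4 + 1.68*l^3 + 7.73*l^2 + 1.11*l - 1.21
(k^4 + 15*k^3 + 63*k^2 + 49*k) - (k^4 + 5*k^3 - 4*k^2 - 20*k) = 10*k^3 + 67*k^2 + 69*k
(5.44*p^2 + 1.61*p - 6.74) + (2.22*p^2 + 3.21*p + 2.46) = 7.66*p^2 + 4.82*p - 4.28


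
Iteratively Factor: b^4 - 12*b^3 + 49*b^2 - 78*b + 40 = (b - 1)*(b^3 - 11*b^2 + 38*b - 40) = (b - 4)*(b - 1)*(b^2 - 7*b + 10) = (b - 4)*(b - 2)*(b - 1)*(b - 5)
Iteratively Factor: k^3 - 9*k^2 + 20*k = (k)*(k^2 - 9*k + 20) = k*(k - 5)*(k - 4)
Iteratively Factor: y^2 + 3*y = (y)*(y + 3)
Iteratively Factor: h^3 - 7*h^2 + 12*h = (h - 3)*(h^2 - 4*h) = (h - 4)*(h - 3)*(h)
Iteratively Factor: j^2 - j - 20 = (j + 4)*(j - 5)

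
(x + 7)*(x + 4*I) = x^2 + 7*x + 4*I*x + 28*I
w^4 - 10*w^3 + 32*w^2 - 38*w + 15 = (w - 5)*(w - 3)*(w - 1)^2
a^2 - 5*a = a*(a - 5)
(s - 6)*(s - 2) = s^2 - 8*s + 12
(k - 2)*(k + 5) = k^2 + 3*k - 10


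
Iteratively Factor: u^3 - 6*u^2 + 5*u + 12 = (u - 4)*(u^2 - 2*u - 3) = (u - 4)*(u - 3)*(u + 1)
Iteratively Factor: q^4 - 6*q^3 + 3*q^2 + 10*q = (q - 5)*(q^3 - q^2 - 2*q) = (q - 5)*(q + 1)*(q^2 - 2*q) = q*(q - 5)*(q + 1)*(q - 2)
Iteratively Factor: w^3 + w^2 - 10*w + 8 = (w + 4)*(w^2 - 3*w + 2) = (w - 2)*(w + 4)*(w - 1)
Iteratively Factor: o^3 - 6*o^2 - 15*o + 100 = (o - 5)*(o^2 - o - 20) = (o - 5)*(o + 4)*(o - 5)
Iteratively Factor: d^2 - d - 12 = (d + 3)*(d - 4)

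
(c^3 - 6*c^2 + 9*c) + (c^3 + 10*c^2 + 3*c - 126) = 2*c^3 + 4*c^2 + 12*c - 126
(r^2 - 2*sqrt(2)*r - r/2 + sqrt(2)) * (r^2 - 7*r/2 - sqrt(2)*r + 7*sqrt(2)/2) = r^4 - 3*sqrt(2)*r^3 - 4*r^3 + 23*r^2/4 + 12*sqrt(2)*r^2 - 16*r - 21*sqrt(2)*r/4 + 7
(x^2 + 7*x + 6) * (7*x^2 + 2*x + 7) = 7*x^4 + 51*x^3 + 63*x^2 + 61*x + 42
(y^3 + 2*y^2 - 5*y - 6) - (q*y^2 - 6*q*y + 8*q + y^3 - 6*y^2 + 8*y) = -q*y^2 + 6*q*y - 8*q + 8*y^2 - 13*y - 6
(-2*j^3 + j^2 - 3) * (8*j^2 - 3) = -16*j^5 + 8*j^4 + 6*j^3 - 27*j^2 + 9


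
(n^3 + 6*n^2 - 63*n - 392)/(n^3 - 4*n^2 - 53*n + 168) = (n + 7)/(n - 3)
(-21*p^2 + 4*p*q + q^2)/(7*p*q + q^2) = (-3*p + q)/q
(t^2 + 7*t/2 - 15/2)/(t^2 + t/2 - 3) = (t + 5)/(t + 2)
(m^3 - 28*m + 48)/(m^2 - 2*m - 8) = (m^2 + 4*m - 12)/(m + 2)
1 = 1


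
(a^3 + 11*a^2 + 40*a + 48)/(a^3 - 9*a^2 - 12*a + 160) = (a^2 + 7*a + 12)/(a^2 - 13*a + 40)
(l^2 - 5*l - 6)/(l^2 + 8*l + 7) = (l - 6)/(l + 7)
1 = 1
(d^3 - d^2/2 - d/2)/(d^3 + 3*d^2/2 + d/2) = (d - 1)/(d + 1)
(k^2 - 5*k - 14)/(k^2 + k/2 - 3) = 2*(k - 7)/(2*k - 3)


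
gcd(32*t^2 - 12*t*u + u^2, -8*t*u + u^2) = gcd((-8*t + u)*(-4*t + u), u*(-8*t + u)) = 8*t - u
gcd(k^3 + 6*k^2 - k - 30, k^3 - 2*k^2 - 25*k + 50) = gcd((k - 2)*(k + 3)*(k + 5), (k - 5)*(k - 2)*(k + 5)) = k^2 + 3*k - 10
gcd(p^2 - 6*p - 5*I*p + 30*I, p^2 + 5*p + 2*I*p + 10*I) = 1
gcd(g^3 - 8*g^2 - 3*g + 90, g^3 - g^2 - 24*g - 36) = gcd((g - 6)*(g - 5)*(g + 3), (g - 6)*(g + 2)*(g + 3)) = g^2 - 3*g - 18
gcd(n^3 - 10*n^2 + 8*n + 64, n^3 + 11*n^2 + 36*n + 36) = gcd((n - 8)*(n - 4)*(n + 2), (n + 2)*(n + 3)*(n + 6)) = n + 2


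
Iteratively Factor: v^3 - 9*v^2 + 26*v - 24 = (v - 4)*(v^2 - 5*v + 6) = (v - 4)*(v - 2)*(v - 3)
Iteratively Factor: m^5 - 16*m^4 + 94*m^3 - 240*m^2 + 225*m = (m - 5)*(m^4 - 11*m^3 + 39*m^2 - 45*m) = (m - 5)*(m - 3)*(m^3 - 8*m^2 + 15*m) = (m - 5)^2*(m - 3)*(m^2 - 3*m) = (m - 5)^2*(m - 3)^2*(m)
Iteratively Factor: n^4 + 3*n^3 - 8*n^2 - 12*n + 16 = (n - 2)*(n^3 + 5*n^2 + 2*n - 8) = (n - 2)*(n + 4)*(n^2 + n - 2) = (n - 2)*(n - 1)*(n + 4)*(n + 2)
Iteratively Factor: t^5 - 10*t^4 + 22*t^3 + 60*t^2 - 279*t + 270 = (t - 3)*(t^4 - 7*t^3 + t^2 + 63*t - 90) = (t - 3)*(t - 2)*(t^3 - 5*t^2 - 9*t + 45) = (t - 5)*(t - 3)*(t - 2)*(t^2 - 9) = (t - 5)*(t - 3)*(t - 2)*(t + 3)*(t - 3)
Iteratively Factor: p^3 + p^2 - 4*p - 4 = (p - 2)*(p^2 + 3*p + 2) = (p - 2)*(p + 2)*(p + 1)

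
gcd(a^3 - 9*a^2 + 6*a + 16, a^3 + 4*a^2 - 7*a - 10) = a^2 - a - 2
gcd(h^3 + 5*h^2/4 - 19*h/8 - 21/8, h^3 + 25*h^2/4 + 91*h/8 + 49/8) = h^2 + 11*h/4 + 7/4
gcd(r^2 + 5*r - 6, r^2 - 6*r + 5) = r - 1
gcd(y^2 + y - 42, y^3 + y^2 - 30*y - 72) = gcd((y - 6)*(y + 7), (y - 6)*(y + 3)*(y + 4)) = y - 6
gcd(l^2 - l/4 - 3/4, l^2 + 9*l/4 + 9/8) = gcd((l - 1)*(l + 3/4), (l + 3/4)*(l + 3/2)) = l + 3/4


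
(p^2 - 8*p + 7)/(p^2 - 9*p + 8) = (p - 7)/(p - 8)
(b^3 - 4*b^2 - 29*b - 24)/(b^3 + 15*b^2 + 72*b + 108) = (b^2 - 7*b - 8)/(b^2 + 12*b + 36)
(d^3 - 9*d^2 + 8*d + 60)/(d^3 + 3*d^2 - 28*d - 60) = (d - 6)/(d + 6)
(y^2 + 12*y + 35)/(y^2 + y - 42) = (y + 5)/(y - 6)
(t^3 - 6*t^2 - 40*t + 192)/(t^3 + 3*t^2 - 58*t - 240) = (t - 4)/(t + 5)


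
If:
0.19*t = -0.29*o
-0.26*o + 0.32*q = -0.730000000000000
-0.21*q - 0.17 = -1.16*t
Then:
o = 0.16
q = -2.15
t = -0.24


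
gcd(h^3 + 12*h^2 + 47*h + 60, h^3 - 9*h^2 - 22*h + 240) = h + 5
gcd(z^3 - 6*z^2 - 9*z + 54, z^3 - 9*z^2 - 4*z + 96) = z + 3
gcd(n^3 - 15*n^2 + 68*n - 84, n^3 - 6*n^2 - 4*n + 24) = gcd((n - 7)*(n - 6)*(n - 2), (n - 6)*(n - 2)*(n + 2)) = n^2 - 8*n + 12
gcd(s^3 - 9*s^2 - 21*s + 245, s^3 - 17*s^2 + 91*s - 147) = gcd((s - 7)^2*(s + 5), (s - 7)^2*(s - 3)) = s^2 - 14*s + 49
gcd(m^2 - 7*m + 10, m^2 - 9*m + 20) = m - 5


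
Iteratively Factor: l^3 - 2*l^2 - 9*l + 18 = (l + 3)*(l^2 - 5*l + 6) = (l - 3)*(l + 3)*(l - 2)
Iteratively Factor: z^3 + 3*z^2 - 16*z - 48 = (z + 3)*(z^2 - 16) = (z - 4)*(z + 3)*(z + 4)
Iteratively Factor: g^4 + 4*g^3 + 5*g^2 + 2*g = (g + 1)*(g^3 + 3*g^2 + 2*g) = (g + 1)*(g + 2)*(g^2 + g) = (g + 1)^2*(g + 2)*(g)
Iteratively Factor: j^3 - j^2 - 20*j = (j)*(j^2 - j - 20) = j*(j - 5)*(j + 4)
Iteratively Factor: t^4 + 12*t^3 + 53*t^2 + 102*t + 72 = (t + 3)*(t^3 + 9*t^2 + 26*t + 24) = (t + 3)*(t + 4)*(t^2 + 5*t + 6) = (t + 3)^2*(t + 4)*(t + 2)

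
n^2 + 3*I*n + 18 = (n - 3*I)*(n + 6*I)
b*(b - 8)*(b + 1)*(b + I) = b^4 - 7*b^3 + I*b^3 - 8*b^2 - 7*I*b^2 - 8*I*b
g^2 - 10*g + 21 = (g - 7)*(g - 3)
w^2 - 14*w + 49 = (w - 7)^2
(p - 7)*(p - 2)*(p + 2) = p^3 - 7*p^2 - 4*p + 28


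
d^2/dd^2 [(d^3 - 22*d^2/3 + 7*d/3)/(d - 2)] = 2*(3*d^3 - 18*d^2 + 36*d - 74)/(3*(d^3 - 6*d^2 + 12*d - 8))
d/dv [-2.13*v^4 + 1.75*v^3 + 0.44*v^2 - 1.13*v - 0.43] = -8.52*v^3 + 5.25*v^2 + 0.88*v - 1.13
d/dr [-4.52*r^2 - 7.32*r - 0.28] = -9.04*r - 7.32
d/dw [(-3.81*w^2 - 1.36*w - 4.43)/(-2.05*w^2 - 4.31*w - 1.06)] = (13.6331*w^2 - 10.0858*w - 17.6517)/(4.2025*w^4 + 17.671*w^3 + 22.9221*w^2 + 9.1372*w + 1.1236)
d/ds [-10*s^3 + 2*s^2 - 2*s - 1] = -30*s^2 + 4*s - 2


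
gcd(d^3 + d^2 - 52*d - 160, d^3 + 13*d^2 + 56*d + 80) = d^2 + 9*d + 20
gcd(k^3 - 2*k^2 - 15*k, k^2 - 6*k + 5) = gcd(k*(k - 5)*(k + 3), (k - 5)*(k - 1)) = k - 5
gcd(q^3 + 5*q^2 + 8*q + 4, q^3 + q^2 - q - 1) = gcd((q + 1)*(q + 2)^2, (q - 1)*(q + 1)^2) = q + 1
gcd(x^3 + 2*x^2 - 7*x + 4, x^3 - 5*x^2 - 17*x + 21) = x - 1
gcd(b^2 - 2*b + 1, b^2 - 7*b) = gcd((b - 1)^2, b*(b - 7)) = 1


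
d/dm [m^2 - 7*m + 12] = 2*m - 7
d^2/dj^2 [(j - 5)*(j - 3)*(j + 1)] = 6*j - 14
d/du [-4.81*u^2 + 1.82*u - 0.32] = 1.82 - 9.62*u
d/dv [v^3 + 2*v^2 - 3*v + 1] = 3*v^2 + 4*v - 3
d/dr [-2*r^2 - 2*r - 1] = -4*r - 2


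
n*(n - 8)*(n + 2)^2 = n^4 - 4*n^3 - 28*n^2 - 32*n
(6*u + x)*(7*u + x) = 42*u^2 + 13*u*x + x^2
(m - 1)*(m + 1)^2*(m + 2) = m^4 + 3*m^3 + m^2 - 3*m - 2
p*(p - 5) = p^2 - 5*p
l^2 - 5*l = l*(l - 5)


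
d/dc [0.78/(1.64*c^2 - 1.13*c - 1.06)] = (0.8814 - 2.5584*c)/(-1.64*c^2 + 1.13*c + 1.06)^2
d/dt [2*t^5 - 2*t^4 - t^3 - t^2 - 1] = t*(10*t^3 - 8*t^2 - 3*t - 2)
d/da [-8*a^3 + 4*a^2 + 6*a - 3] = -24*a^2 + 8*a + 6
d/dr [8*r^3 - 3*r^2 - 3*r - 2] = 24*r^2 - 6*r - 3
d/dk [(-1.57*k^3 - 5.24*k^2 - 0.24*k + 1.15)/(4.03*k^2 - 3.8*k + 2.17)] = (-6.3271*k^4 + 11.932*k^3 + 10.6585*k^2 - 32.0106*k + 3.8492)/(16.2409*k^4 - 30.628*k^3 + 31.9302*k^2 - 16.492*k + 4.7089)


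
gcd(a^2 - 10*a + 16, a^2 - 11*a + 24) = a - 8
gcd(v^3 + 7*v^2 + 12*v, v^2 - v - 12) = v + 3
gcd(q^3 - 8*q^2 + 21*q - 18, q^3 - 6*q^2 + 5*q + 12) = q - 3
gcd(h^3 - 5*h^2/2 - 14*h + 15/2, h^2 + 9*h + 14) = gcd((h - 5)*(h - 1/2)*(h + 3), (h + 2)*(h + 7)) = 1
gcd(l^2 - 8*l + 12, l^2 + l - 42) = l - 6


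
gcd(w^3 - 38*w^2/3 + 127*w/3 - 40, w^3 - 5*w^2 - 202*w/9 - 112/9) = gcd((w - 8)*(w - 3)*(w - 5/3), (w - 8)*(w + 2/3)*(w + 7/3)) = w - 8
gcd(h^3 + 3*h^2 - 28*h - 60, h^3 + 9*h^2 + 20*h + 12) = h^2 + 8*h + 12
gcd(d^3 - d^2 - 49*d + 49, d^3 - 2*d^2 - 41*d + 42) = d^2 - 8*d + 7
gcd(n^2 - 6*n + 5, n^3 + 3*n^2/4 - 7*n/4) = n - 1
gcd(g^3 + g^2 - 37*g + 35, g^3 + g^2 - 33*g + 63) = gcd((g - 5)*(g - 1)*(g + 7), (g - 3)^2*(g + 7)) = g + 7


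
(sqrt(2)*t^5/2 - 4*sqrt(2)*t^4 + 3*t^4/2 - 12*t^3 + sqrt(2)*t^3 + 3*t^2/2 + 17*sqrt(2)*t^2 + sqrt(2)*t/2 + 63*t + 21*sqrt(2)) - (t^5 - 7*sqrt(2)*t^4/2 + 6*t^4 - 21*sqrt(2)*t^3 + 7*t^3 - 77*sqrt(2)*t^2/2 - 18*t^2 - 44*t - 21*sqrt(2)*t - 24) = -t^5 + sqrt(2)*t^5/2 - 9*t^4/2 - sqrt(2)*t^4/2 - 19*t^3 + 22*sqrt(2)*t^3 + 39*t^2/2 + 111*sqrt(2)*t^2/2 + 43*sqrt(2)*t/2 + 107*t + 24 + 21*sqrt(2)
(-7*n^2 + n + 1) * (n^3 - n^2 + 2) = -7*n^5 + 8*n^4 - 15*n^2 + 2*n + 2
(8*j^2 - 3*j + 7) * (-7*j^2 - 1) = -56*j^4 + 21*j^3 - 57*j^2 + 3*j - 7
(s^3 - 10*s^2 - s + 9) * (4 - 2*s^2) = -2*s^5 + 20*s^4 + 6*s^3 - 58*s^2 - 4*s + 36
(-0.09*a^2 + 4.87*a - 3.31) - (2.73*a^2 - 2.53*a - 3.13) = -2.82*a^2 + 7.4*a - 0.18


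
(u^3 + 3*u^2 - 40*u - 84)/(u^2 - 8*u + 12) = (u^2 + 9*u + 14)/(u - 2)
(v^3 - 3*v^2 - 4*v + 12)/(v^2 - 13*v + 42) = (v^3 - 3*v^2 - 4*v + 12)/(v^2 - 13*v + 42)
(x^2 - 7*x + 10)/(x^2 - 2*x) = (x - 5)/x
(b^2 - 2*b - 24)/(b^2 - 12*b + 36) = (b + 4)/(b - 6)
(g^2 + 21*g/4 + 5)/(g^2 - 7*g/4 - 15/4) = (g + 4)/(g - 3)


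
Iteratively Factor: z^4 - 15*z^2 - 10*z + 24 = (z - 1)*(z^3 + z^2 - 14*z - 24) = (z - 1)*(z + 2)*(z^2 - z - 12) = (z - 4)*(z - 1)*(z + 2)*(z + 3)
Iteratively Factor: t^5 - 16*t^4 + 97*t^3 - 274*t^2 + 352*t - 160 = (t - 2)*(t^4 - 14*t^3 + 69*t^2 - 136*t + 80) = (t - 4)*(t - 2)*(t^3 - 10*t^2 + 29*t - 20) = (t - 4)*(t - 2)*(t - 1)*(t^2 - 9*t + 20) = (t - 4)^2*(t - 2)*(t - 1)*(t - 5)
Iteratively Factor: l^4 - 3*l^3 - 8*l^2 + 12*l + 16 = (l + 2)*(l^3 - 5*l^2 + 2*l + 8) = (l + 1)*(l + 2)*(l^2 - 6*l + 8) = (l - 2)*(l + 1)*(l + 2)*(l - 4)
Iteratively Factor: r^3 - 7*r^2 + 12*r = (r - 4)*(r^2 - 3*r) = r*(r - 4)*(r - 3)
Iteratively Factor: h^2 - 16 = (h + 4)*(h - 4)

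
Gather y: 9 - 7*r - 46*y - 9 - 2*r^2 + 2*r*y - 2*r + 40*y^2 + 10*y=-2*r^2 - 9*r + 40*y^2 + y*(2*r - 36)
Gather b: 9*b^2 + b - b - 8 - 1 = 9*b^2 - 9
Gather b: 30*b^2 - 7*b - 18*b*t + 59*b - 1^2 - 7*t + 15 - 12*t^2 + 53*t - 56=30*b^2 + b*(52 - 18*t) - 12*t^2 + 46*t - 42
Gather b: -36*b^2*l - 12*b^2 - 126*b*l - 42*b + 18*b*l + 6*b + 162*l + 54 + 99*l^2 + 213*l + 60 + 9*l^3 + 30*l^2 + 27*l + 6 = b^2*(-36*l - 12) + b*(-108*l - 36) + 9*l^3 + 129*l^2 + 402*l + 120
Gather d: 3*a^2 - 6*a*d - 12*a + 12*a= 3*a^2 - 6*a*d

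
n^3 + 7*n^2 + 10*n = n*(n + 2)*(n + 5)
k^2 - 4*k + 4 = (k - 2)^2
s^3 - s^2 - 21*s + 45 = (s - 3)^2*(s + 5)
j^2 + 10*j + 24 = (j + 4)*(j + 6)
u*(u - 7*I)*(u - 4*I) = u^3 - 11*I*u^2 - 28*u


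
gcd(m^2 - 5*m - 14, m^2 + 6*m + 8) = m + 2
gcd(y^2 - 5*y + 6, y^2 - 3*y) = y - 3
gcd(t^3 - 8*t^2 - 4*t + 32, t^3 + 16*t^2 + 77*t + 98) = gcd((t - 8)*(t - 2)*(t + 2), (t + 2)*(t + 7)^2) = t + 2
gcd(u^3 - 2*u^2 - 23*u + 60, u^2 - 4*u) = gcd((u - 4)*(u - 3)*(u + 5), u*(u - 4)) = u - 4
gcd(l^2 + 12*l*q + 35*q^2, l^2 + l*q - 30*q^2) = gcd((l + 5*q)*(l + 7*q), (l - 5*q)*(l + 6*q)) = 1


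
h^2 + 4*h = h*(h + 4)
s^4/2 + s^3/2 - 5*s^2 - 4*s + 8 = (s/2 + 1)*(s - 1)*(s - 2*sqrt(2))*(s + 2*sqrt(2))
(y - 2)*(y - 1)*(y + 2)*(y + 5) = y^4 + 4*y^3 - 9*y^2 - 16*y + 20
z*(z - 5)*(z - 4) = z^3 - 9*z^2 + 20*z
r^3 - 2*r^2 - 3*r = r*(r - 3)*(r + 1)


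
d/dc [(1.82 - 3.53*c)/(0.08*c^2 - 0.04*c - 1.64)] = (0.2824*c^2 - 0.2912*c + 5.862)/(0.0064*c^4 - 0.0064*c^3 - 0.2608*c^2 + 0.1312*c + 2.6896)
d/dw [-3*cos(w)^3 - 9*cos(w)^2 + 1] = 9*(cos(w) + 2)*sin(w)*cos(w)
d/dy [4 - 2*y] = -2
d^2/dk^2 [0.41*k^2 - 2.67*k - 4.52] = 0.820000000000000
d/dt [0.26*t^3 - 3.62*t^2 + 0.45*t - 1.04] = 0.78*t^2 - 7.24*t + 0.45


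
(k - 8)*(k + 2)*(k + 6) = k^3 - 52*k - 96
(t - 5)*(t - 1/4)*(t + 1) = t^3 - 17*t^2/4 - 4*t + 5/4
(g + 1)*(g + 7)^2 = g^3 + 15*g^2 + 63*g + 49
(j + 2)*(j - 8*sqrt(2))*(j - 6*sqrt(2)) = j^3 - 14*sqrt(2)*j^2 + 2*j^2 - 28*sqrt(2)*j + 96*j + 192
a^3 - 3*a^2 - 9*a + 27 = (a - 3)^2*(a + 3)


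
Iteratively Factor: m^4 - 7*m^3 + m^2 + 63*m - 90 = (m - 2)*(m^3 - 5*m^2 - 9*m + 45) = (m - 3)*(m - 2)*(m^2 - 2*m - 15) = (m - 3)*(m - 2)*(m + 3)*(m - 5)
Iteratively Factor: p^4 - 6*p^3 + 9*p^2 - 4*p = (p - 1)*(p^3 - 5*p^2 + 4*p) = p*(p - 1)*(p^2 - 5*p + 4) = p*(p - 1)^2*(p - 4)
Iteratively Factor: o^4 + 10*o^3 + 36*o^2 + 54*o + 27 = (o + 1)*(o^3 + 9*o^2 + 27*o + 27) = (o + 1)*(o + 3)*(o^2 + 6*o + 9) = (o + 1)*(o + 3)^2*(o + 3)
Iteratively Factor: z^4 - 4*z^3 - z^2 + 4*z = (z - 1)*(z^3 - 3*z^2 - 4*z) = (z - 4)*(z - 1)*(z^2 + z) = (z - 4)*(z - 1)*(z + 1)*(z)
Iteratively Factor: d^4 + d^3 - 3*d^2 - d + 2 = (d - 1)*(d^3 + 2*d^2 - d - 2) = (d - 1)^2*(d^2 + 3*d + 2) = (d - 1)^2*(d + 1)*(d + 2)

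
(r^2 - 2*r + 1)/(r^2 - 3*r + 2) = (r - 1)/(r - 2)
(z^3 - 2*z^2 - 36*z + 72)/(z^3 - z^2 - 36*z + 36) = (z - 2)/(z - 1)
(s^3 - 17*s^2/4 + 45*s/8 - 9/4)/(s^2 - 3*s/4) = s - 7/2 + 3/s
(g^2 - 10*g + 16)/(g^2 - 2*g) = (g - 8)/g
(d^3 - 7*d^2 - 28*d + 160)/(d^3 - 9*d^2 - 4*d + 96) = (d + 5)/(d + 3)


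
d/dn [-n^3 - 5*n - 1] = -3*n^2 - 5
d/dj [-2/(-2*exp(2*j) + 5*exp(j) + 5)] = (10 - 8*exp(j))*exp(j)/(-2*exp(2*j) + 5*exp(j) + 5)^2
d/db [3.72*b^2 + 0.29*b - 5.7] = 7.44*b + 0.29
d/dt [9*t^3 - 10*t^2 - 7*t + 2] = 27*t^2 - 20*t - 7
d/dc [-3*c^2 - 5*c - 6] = -6*c - 5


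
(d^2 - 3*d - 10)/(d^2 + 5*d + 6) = (d - 5)/(d + 3)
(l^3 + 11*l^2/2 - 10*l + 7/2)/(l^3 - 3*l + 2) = (l^2 + 13*l/2 - 7/2)/(l^2 + l - 2)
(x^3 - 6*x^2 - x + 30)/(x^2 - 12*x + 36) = (x^3 - 6*x^2 - x + 30)/(x^2 - 12*x + 36)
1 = 1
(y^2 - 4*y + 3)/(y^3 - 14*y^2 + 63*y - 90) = (y - 1)/(y^2 - 11*y + 30)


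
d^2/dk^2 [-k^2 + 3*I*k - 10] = -2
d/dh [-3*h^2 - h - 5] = -6*h - 1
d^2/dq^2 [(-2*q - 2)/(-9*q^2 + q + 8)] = 4*((-27*q - 8)*(-9*q^2 + q + 8) - (q + 1)*(18*q - 1)^2)/(-9*q^2 + q + 8)^3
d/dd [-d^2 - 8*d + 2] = -2*d - 8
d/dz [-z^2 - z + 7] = -2*z - 1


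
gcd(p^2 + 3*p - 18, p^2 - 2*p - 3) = p - 3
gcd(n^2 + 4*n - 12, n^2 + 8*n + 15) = 1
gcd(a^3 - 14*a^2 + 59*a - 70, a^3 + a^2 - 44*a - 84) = a - 7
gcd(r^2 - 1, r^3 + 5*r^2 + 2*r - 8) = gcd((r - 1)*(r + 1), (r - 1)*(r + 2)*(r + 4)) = r - 1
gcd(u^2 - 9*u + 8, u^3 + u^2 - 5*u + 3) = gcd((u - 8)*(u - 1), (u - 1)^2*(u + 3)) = u - 1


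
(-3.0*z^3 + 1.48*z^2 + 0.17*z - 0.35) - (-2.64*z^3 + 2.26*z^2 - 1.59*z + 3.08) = -0.36*z^3 - 0.78*z^2 + 1.76*z - 3.43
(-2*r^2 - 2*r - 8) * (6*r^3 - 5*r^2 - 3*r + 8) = -12*r^5 - 2*r^4 - 32*r^3 + 30*r^2 + 8*r - 64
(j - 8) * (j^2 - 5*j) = j^3 - 13*j^2 + 40*j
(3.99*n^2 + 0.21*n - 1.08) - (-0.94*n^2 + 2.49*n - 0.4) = 4.93*n^2 - 2.28*n - 0.68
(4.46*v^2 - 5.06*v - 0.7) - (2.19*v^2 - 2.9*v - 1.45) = 2.27*v^2 - 2.16*v + 0.75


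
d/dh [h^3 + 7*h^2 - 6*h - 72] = 3*h^2 + 14*h - 6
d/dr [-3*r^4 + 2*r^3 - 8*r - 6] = -12*r^3 + 6*r^2 - 8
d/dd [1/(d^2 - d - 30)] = (1 - 2*d)/(-d^2 + d + 30)^2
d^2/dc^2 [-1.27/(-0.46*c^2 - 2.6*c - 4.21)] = (-0.537464*c^2 - 3.03784*c + 1.27*(0.92*c + 2.6)*(1.84*c + 5.2) - 4.918964)/(0.46*c^2 + 2.6*c + 4.21)^3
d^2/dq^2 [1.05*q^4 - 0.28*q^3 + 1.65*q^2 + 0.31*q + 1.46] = 12.6*q^2 - 1.68*q + 3.3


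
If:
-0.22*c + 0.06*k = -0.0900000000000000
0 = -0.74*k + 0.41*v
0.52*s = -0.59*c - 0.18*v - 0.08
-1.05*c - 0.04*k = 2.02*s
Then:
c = 0.27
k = -0.52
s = -0.13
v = -0.95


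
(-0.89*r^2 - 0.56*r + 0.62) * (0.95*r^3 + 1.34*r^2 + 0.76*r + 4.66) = -0.8455*r^5 - 1.7246*r^4 - 0.8378*r^3 - 3.7422*r^2 - 2.1384*r + 2.8892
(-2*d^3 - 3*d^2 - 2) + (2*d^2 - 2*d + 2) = -2*d^3 - d^2 - 2*d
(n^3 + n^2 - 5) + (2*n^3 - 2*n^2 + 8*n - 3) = 3*n^3 - n^2 + 8*n - 8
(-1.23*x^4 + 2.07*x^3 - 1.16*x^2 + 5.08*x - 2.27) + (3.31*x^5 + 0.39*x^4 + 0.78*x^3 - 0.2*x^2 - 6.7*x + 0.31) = 3.31*x^5 - 0.84*x^4 + 2.85*x^3 - 1.36*x^2 - 1.62*x - 1.96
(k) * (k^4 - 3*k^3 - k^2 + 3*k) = k^5 - 3*k^4 - k^3 + 3*k^2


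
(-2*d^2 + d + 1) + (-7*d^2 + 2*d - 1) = -9*d^2 + 3*d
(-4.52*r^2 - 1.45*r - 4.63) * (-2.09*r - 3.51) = 9.4468*r^3 + 18.8957*r^2 + 14.7662*r + 16.2513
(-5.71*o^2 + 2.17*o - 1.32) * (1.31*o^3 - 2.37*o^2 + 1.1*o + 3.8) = -7.4801*o^5 + 16.3754*o^4 - 13.1531*o^3 - 16.1826*o^2 + 6.794*o - 5.016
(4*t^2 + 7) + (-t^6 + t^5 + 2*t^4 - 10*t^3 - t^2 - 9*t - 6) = -t^6 + t^5 + 2*t^4 - 10*t^3 + 3*t^2 - 9*t + 1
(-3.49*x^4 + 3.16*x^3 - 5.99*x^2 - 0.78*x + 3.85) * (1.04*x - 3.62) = -3.6296*x^5 + 15.9202*x^4 - 17.6688*x^3 + 20.8726*x^2 + 6.8276*x - 13.937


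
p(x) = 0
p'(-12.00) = 0.00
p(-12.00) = 0.00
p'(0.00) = 0.00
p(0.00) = 0.00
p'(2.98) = 0.00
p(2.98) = 0.00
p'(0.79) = 0.00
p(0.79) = 0.00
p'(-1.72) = 0.00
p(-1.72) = 0.00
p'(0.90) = 0.00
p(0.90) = 0.00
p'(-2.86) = 0.00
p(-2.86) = 0.00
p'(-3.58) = 0.00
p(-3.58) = 0.00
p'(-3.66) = 0.00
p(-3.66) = 0.00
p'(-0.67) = 0.00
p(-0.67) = 0.00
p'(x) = 0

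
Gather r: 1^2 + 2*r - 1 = 2*r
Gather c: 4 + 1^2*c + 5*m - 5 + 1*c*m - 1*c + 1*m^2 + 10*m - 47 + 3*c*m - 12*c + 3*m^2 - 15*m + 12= c*(4*m - 12) + 4*m^2 - 36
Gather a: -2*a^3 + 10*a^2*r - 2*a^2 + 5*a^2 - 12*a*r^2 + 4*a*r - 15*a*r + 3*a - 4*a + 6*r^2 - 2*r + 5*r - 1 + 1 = -2*a^3 + a^2*(10*r + 3) + a*(-12*r^2 - 11*r - 1) + 6*r^2 + 3*r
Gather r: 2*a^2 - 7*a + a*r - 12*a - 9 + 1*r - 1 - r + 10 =2*a^2 + a*r - 19*a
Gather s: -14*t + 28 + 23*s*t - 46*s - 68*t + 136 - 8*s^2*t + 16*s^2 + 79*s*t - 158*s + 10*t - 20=s^2*(16 - 8*t) + s*(102*t - 204) - 72*t + 144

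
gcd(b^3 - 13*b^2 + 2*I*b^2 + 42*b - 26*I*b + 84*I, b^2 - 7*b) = b - 7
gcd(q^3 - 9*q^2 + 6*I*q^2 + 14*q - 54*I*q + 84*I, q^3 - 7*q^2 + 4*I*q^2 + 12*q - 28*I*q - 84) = q^2 + q*(-7 + 6*I) - 42*I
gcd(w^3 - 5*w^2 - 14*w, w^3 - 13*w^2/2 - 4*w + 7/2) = w - 7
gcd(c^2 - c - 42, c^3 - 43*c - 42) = c^2 - c - 42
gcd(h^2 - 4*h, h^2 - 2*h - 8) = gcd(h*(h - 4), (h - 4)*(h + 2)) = h - 4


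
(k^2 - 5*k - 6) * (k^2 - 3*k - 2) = k^4 - 8*k^3 + 7*k^2 + 28*k + 12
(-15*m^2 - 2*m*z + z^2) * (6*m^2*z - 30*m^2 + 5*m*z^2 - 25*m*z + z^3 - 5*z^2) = -90*m^4*z + 450*m^4 - 87*m^3*z^2 + 435*m^3*z - 19*m^2*z^3 + 95*m^2*z^2 + 3*m*z^4 - 15*m*z^3 + z^5 - 5*z^4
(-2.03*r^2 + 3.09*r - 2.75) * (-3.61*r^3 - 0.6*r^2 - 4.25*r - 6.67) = 7.3283*r^5 - 9.9369*r^4 + 16.701*r^3 + 2.0576*r^2 - 8.9228*r + 18.3425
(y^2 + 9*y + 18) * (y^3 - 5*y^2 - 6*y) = y^5 + 4*y^4 - 33*y^3 - 144*y^2 - 108*y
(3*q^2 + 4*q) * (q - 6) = 3*q^3 - 14*q^2 - 24*q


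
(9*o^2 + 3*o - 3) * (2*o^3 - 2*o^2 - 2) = 18*o^5 - 12*o^4 - 12*o^3 - 12*o^2 - 6*o + 6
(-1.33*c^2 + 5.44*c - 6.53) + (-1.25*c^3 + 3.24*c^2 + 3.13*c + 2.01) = -1.25*c^3 + 1.91*c^2 + 8.57*c - 4.52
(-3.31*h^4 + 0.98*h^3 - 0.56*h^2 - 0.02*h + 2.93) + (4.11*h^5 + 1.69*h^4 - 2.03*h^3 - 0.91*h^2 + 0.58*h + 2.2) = 4.11*h^5 - 1.62*h^4 - 1.05*h^3 - 1.47*h^2 + 0.56*h + 5.13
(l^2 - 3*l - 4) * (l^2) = l^4 - 3*l^3 - 4*l^2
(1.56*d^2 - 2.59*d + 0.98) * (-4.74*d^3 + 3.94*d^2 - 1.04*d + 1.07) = -7.3944*d^5 + 18.423*d^4 - 16.4722*d^3 + 8.224*d^2 - 3.7905*d + 1.0486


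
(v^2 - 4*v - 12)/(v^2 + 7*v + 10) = (v - 6)/(v + 5)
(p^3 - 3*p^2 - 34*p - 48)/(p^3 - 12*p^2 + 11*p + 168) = (p + 2)/(p - 7)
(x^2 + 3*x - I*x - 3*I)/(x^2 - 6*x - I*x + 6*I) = (x + 3)/(x - 6)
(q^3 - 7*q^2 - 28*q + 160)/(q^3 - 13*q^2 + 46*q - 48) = (q^2 + q - 20)/(q^2 - 5*q + 6)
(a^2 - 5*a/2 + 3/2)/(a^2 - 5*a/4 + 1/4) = 2*(2*a - 3)/(4*a - 1)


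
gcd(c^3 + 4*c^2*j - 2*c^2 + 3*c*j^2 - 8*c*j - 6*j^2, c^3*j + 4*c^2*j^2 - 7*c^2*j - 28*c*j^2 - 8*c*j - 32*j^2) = 1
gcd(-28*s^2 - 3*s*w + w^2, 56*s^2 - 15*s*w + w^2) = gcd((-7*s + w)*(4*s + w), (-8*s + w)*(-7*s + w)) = 7*s - w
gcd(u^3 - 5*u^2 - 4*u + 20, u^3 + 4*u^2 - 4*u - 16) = u^2 - 4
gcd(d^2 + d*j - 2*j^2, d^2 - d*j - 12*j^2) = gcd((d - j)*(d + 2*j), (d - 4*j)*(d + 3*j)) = 1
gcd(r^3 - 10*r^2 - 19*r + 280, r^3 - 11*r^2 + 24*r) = r - 8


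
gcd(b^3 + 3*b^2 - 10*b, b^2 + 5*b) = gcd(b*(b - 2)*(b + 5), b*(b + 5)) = b^2 + 5*b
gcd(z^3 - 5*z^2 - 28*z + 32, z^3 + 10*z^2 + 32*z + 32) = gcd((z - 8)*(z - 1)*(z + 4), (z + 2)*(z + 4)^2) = z + 4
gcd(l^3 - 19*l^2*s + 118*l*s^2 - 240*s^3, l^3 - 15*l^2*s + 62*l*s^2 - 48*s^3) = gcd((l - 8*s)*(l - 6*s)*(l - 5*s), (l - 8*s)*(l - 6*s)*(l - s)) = l^2 - 14*l*s + 48*s^2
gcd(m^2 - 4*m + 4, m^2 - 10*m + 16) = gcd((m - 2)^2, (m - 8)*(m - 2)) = m - 2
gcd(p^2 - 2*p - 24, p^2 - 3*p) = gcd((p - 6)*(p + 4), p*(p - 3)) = 1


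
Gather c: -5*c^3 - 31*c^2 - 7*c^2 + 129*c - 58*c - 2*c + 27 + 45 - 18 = -5*c^3 - 38*c^2 + 69*c + 54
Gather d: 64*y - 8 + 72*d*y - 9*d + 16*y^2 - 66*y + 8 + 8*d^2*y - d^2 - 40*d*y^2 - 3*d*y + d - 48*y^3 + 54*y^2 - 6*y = d^2*(8*y - 1) + d*(-40*y^2 + 69*y - 8) - 48*y^3 + 70*y^2 - 8*y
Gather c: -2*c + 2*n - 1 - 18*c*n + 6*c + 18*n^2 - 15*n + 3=c*(4 - 18*n) + 18*n^2 - 13*n + 2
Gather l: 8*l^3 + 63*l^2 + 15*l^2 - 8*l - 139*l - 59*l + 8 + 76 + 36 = 8*l^3 + 78*l^2 - 206*l + 120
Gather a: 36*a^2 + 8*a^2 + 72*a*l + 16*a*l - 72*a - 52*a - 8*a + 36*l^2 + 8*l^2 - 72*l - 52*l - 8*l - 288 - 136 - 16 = 44*a^2 + a*(88*l - 132) + 44*l^2 - 132*l - 440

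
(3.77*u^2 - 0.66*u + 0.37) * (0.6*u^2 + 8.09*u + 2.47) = 2.262*u^4 + 30.1033*u^3 + 4.1945*u^2 + 1.3631*u + 0.9139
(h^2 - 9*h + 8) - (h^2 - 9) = 17 - 9*h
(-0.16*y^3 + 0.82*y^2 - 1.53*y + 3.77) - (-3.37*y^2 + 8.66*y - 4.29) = -0.16*y^3 + 4.19*y^2 - 10.19*y + 8.06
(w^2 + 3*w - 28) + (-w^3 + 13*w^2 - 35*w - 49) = -w^3 + 14*w^2 - 32*w - 77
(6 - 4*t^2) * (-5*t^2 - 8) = 20*t^4 + 2*t^2 - 48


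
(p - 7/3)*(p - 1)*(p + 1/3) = p^3 - 3*p^2 + 11*p/9 + 7/9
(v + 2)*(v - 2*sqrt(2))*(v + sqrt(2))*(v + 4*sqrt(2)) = v^4 + 2*v^3 + 3*sqrt(2)*v^3 - 12*v^2 + 6*sqrt(2)*v^2 - 24*v - 16*sqrt(2)*v - 32*sqrt(2)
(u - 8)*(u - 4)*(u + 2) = u^3 - 10*u^2 + 8*u + 64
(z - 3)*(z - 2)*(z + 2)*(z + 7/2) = z^4 + z^3/2 - 29*z^2/2 - 2*z + 42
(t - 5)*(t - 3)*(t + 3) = t^3 - 5*t^2 - 9*t + 45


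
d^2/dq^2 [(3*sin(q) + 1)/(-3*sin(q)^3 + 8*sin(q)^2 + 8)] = (-108*sin(q)^7 + 135*sin(q)^6 + 234*sin(q)^5 - 1516*sin(q)^4 + 936*sin(q)^3 + 1504*sin(q)^2 - 1200*sin(q) - 128)/(-3*sin(q)^3 + 8*sin(q)^2 + 8)^3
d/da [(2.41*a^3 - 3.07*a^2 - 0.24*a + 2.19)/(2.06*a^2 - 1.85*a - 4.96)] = (4.9646*a^4 - 8.917*a^3 - 29.6869*a^2 + 21.4316*a + 5.2419)/(4.2436*a^4 - 7.622*a^3 - 17.0127*a^2 + 18.352*a + 24.6016)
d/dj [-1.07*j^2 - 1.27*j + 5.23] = -2.14*j - 1.27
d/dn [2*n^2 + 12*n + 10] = 4*n + 12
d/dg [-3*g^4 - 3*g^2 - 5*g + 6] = -12*g^3 - 6*g - 5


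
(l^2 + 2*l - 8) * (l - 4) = l^3 - 2*l^2 - 16*l + 32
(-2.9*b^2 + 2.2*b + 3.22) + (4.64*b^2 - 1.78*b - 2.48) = 1.74*b^2 + 0.42*b + 0.74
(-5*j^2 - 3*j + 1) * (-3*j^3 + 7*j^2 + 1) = 15*j^5 - 26*j^4 - 24*j^3 + 2*j^2 - 3*j + 1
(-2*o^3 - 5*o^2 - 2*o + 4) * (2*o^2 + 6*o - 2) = -4*o^5 - 22*o^4 - 30*o^3 + 6*o^2 + 28*o - 8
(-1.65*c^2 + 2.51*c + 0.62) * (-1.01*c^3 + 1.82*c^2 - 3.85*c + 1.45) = 1.6665*c^5 - 5.5381*c^4 + 10.2945*c^3 - 10.9276*c^2 + 1.2525*c + 0.899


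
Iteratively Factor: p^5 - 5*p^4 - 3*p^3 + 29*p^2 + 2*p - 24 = (p - 1)*(p^4 - 4*p^3 - 7*p^2 + 22*p + 24) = (p - 3)*(p - 1)*(p^3 - p^2 - 10*p - 8) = (p - 3)*(p - 1)*(p + 1)*(p^2 - 2*p - 8) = (p - 4)*(p - 3)*(p - 1)*(p + 1)*(p + 2)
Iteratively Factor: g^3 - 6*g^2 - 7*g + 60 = (g - 5)*(g^2 - g - 12) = (g - 5)*(g + 3)*(g - 4)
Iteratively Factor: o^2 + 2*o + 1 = (o + 1)*(o + 1)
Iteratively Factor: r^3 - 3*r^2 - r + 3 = (r + 1)*(r^2 - 4*r + 3) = (r - 3)*(r + 1)*(r - 1)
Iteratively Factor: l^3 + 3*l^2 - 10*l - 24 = (l - 3)*(l^2 + 6*l + 8) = (l - 3)*(l + 2)*(l + 4)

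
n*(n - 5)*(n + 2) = n^3 - 3*n^2 - 10*n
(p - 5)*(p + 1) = p^2 - 4*p - 5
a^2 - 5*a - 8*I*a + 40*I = (a - 5)*(a - 8*I)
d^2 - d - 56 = (d - 8)*(d + 7)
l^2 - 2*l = l*(l - 2)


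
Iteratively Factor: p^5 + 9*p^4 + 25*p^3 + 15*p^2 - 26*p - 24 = (p - 1)*(p^4 + 10*p^3 + 35*p^2 + 50*p + 24) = (p - 1)*(p + 2)*(p^3 + 8*p^2 + 19*p + 12) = (p - 1)*(p + 2)*(p + 4)*(p^2 + 4*p + 3) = (p - 1)*(p + 2)*(p + 3)*(p + 4)*(p + 1)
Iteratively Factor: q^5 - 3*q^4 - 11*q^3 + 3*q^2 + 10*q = (q - 1)*(q^4 - 2*q^3 - 13*q^2 - 10*q) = q*(q - 1)*(q^3 - 2*q^2 - 13*q - 10) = q*(q - 5)*(q - 1)*(q^2 + 3*q + 2) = q*(q - 5)*(q - 1)*(q + 2)*(q + 1)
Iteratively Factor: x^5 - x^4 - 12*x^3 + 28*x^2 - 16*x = (x)*(x^4 - x^3 - 12*x^2 + 28*x - 16) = x*(x + 4)*(x^3 - 5*x^2 + 8*x - 4) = x*(x - 2)*(x + 4)*(x^2 - 3*x + 2) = x*(x - 2)*(x - 1)*(x + 4)*(x - 2)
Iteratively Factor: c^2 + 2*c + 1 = (c + 1)*(c + 1)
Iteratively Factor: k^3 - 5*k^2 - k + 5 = (k - 1)*(k^2 - 4*k - 5) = (k - 5)*(k - 1)*(k + 1)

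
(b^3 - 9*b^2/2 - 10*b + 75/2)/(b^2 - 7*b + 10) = (2*b^2 + b - 15)/(2*(b - 2))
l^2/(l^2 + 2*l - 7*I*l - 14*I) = l^2/(l^2 + l*(2 - 7*I) - 14*I)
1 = 1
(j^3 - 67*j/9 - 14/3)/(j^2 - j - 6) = (j^2 + 3*j + 14/9)/(j + 2)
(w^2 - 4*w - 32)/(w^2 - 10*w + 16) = (w + 4)/(w - 2)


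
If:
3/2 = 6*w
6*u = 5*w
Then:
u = 5/24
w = 1/4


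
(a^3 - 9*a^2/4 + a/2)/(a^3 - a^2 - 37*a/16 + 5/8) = 4*a/(4*a + 5)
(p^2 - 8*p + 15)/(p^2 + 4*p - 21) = (p - 5)/(p + 7)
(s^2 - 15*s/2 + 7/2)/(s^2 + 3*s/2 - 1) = (s - 7)/(s + 2)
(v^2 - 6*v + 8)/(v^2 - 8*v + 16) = (v - 2)/(v - 4)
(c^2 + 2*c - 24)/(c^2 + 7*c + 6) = (c - 4)/(c + 1)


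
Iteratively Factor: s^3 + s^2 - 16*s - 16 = (s + 4)*(s^2 - 3*s - 4) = (s - 4)*(s + 4)*(s + 1)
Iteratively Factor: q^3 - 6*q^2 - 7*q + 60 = (q - 5)*(q^2 - q - 12) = (q - 5)*(q + 3)*(q - 4)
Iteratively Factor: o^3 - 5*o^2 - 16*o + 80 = (o - 4)*(o^2 - o - 20) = (o - 4)*(o + 4)*(o - 5)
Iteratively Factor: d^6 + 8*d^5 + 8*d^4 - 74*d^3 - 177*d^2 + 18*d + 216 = (d + 3)*(d^5 + 5*d^4 - 7*d^3 - 53*d^2 - 18*d + 72) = (d - 3)*(d + 3)*(d^4 + 8*d^3 + 17*d^2 - 2*d - 24) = (d - 3)*(d + 3)^2*(d^3 + 5*d^2 + 2*d - 8) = (d - 3)*(d + 2)*(d + 3)^2*(d^2 + 3*d - 4) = (d - 3)*(d + 2)*(d + 3)^2*(d + 4)*(d - 1)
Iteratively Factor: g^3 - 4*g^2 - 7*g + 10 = (g + 2)*(g^2 - 6*g + 5) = (g - 1)*(g + 2)*(g - 5)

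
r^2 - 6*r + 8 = (r - 4)*(r - 2)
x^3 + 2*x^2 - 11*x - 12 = (x - 3)*(x + 1)*(x + 4)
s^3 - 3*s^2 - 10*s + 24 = (s - 4)*(s - 2)*(s + 3)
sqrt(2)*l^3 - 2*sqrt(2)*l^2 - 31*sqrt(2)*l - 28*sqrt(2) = (l - 7)*(l + 4)*(sqrt(2)*l + sqrt(2))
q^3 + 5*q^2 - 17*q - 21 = (q - 3)*(q + 1)*(q + 7)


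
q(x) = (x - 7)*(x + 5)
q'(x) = 2*x - 2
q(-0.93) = -32.28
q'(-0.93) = -3.86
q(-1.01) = -31.96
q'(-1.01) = -4.02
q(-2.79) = -21.64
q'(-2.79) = -7.58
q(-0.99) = -32.04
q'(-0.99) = -3.98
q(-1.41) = -30.19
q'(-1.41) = -4.82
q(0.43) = -35.68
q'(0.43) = -1.14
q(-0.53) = -33.66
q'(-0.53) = -3.06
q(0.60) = -35.84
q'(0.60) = -0.80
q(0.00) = -35.00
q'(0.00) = -2.00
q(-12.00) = 133.00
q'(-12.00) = -26.00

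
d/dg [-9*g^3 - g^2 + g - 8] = -27*g^2 - 2*g + 1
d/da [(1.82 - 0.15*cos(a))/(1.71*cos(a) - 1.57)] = 2.8767*sin(a)/(1.71*cos(a) - 1.57)^2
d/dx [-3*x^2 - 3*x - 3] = -6*x - 3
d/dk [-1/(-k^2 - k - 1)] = (-2*k - 1)/(k^2 + k + 1)^2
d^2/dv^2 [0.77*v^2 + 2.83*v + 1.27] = 1.54000000000000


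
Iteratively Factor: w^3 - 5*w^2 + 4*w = (w)*(w^2 - 5*w + 4) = w*(w - 1)*(w - 4)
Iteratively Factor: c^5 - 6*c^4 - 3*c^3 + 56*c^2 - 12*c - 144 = (c + 2)*(c^4 - 8*c^3 + 13*c^2 + 30*c - 72) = (c + 2)^2*(c^3 - 10*c^2 + 33*c - 36) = (c - 3)*(c + 2)^2*(c^2 - 7*c + 12) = (c - 3)^2*(c + 2)^2*(c - 4)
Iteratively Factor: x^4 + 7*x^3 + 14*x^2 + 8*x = (x + 1)*(x^3 + 6*x^2 + 8*x) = x*(x + 1)*(x^2 + 6*x + 8) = x*(x + 1)*(x + 2)*(x + 4)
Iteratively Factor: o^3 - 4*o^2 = (o)*(o^2 - 4*o) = o*(o - 4)*(o)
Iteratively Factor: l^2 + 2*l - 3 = (l - 1)*(l + 3)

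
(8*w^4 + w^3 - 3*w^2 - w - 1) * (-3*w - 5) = -24*w^5 - 43*w^4 + 4*w^3 + 18*w^2 + 8*w + 5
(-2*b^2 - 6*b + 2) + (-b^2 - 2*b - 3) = -3*b^2 - 8*b - 1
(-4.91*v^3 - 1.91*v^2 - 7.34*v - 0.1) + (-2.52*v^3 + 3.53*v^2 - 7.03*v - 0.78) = -7.43*v^3 + 1.62*v^2 - 14.37*v - 0.88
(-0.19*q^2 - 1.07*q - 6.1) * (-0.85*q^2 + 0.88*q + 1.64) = 0.1615*q^4 + 0.7423*q^3 + 3.9318*q^2 - 7.1228*q - 10.004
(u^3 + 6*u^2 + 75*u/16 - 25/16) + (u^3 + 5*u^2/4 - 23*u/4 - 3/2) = 2*u^3 + 29*u^2/4 - 17*u/16 - 49/16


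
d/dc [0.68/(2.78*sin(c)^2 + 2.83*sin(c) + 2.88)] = -(3.7808*sin(c) + 1.9244)*cos(c)/(2.78*sin(c)^2 + 2.83*sin(c) + 2.88)^2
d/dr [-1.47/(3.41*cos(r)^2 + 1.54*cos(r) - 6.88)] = -(10.0254*cos(r) + 2.2638)*sin(r)/(3.41*cos(r)^2 + 1.54*cos(r) - 6.88)^2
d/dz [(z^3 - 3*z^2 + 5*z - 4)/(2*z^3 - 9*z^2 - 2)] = (-3*z^4 - 20*z^3 + 63*z^2 - 60*z - 10)/(4*z^6 - 36*z^5 + 81*z^4 - 8*z^3 + 36*z^2 + 4)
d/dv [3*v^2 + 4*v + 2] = 6*v + 4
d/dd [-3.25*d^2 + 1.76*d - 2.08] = 1.76 - 6.5*d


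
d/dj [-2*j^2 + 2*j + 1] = 2 - 4*j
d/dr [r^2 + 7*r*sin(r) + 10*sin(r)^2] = 7*r*cos(r) + 2*r + 7*sin(r) + 10*sin(2*r)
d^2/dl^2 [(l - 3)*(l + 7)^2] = 6*l + 22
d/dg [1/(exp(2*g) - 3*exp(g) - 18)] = (3 - 2*exp(g))*exp(g)/(-exp(2*g) + 3*exp(g) + 18)^2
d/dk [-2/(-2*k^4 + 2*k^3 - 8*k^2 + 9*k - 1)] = 2*(-8*k^3 + 6*k^2 - 16*k + 9)/(2*k^4 - 2*k^3 + 8*k^2 - 9*k + 1)^2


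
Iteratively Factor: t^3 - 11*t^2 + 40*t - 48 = (t - 4)*(t^2 - 7*t + 12) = (t - 4)^2*(t - 3)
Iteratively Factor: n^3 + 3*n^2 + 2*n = (n)*(n^2 + 3*n + 2) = n*(n + 2)*(n + 1)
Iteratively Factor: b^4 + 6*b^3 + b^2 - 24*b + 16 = (b - 1)*(b^3 + 7*b^2 + 8*b - 16) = (b - 1)*(b + 4)*(b^2 + 3*b - 4) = (b - 1)^2*(b + 4)*(b + 4)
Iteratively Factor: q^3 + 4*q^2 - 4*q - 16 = (q - 2)*(q^2 + 6*q + 8) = (q - 2)*(q + 2)*(q + 4)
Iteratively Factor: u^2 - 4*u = (u)*(u - 4)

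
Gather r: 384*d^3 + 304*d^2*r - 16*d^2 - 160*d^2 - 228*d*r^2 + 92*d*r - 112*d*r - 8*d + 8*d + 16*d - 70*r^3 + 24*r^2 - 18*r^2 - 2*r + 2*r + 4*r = 384*d^3 - 176*d^2 + 16*d - 70*r^3 + r^2*(6 - 228*d) + r*(304*d^2 - 20*d + 4)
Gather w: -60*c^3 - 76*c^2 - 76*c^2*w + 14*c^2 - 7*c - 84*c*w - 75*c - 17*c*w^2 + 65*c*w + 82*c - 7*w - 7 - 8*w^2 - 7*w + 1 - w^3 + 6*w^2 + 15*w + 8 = -60*c^3 - 62*c^2 - w^3 + w^2*(-17*c - 2) + w*(-76*c^2 - 19*c + 1) + 2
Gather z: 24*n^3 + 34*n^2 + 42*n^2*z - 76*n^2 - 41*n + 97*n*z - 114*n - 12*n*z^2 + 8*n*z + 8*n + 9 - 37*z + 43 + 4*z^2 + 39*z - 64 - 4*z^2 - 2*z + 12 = 24*n^3 - 42*n^2 - 12*n*z^2 - 147*n + z*(42*n^2 + 105*n)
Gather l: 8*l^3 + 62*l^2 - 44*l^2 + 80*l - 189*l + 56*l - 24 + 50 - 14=8*l^3 + 18*l^2 - 53*l + 12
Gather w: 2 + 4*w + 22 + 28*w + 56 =32*w + 80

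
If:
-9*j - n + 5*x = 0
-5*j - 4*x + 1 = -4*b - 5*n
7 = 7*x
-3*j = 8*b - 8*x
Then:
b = 167/206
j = 52/103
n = 47/103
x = 1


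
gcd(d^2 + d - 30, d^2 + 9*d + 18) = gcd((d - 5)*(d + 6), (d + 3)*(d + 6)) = d + 6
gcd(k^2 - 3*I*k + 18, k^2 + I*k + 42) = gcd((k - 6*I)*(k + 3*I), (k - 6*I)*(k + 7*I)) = k - 6*I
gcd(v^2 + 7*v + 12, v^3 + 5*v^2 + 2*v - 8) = v + 4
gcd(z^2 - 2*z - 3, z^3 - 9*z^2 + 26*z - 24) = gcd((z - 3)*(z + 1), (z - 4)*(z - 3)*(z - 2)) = z - 3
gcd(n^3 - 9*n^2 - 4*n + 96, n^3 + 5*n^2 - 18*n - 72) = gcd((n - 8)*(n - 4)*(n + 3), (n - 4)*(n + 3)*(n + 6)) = n^2 - n - 12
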